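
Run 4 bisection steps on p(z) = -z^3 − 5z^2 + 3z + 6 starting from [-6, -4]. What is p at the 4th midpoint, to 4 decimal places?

0.7090

p(-5) = -9 < 0, so the root lies in [-6, -5]
p(-5.5) = 4.625 > 0, so the root lies in [-5.5, -5]
p(-5.25) = -2.859375 < 0, so the root lies in [-5.5, -5.25]
p(-5.375) = 0.709 > 0, so the root lies in [-5.375, -5.25]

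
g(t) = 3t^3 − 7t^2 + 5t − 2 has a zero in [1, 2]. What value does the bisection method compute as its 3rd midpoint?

1.625

t = 1.5 gives g = -0.125, negative; keep [1.5, 2]
t = 1.75 gives g = 1.390625, positive; keep [1.5, 1.75]
t = 1.625 gives g = 0.513672, positive; keep [1.5, 1.625]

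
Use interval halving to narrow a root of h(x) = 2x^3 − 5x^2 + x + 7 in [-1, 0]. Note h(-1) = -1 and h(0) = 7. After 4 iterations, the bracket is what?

midpoint -0.5: h = 5 > 0 → [-1, -0.5]
midpoint -0.75: h = 2.59375 > 0 → [-1, -0.75]
midpoint -0.875: h = 0.957031 > 0 → [-1, -0.875]
midpoint -0.9375: h = 0.02 > 0 → [-1, -0.9375]

[-1, -0.9375]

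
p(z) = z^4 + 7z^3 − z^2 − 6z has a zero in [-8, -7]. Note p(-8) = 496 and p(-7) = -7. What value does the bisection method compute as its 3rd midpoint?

midpoint -7.5: p = 199.6875 > 0 → [-7.5, -7]
midpoint -7.25: p = 86.207031 > 0 → [-7.25, -7]
midpoint -7.125: p = 37.19751 > 0 → [-7.125, -7]

-7.125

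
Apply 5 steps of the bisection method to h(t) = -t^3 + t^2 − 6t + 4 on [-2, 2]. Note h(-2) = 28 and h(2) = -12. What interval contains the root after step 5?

h(0) = 4 > 0, so the root lies in [0, 2]
h(1) = -2 < 0, so the root lies in [0, 1]
h(0.5) = 1.125 > 0, so the root lies in [0.5, 1]
h(0.75) = -0.3594 < 0, so the root lies in [0.5, 0.75]
h(0.625) = 0.3965 > 0, so the root lies in [0.625, 0.75]

[0.625, 0.75]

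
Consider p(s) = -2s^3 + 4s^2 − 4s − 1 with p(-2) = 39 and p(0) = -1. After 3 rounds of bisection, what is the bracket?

[-0.25, 0]

midpoint -1: p = 9 > 0 → [-1, 0]
midpoint -0.5: p = 2.25 > 0 → [-0.5, 0]
midpoint -0.25: p = 0.28125 > 0 → [-0.25, 0]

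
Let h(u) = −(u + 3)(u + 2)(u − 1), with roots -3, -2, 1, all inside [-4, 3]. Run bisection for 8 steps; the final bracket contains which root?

1

u = -0.5 gives h = 5.625, positive; keep [-0.5, 3]
u = 1.25 gives h = -3.453125, negative; keep [-0.5, 1.25]
u = 0.375 gives h = 5.009766, positive; keep [0.375, 1.25]
u = 0.8125 gives h = 2.0105, positive; keep [0.8125, 1.25]
u = 1.03125 gives h = -0.3819, negative; keep [0.8125, 1.03125]
u = 0.921875 gives h = 0.8953, positive; keep [0.921875, 1.03125]
u = 0.9765625 gives h = 0.2774, positive; keep [0.9765625, 1.03125]
u = 1.00390625 gives h = -0.047, negative; keep [0.9765625, 1.00390625]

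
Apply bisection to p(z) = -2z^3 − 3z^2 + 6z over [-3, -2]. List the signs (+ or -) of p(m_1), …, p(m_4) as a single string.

-+-+

m = -2.5, p(m) = -2.5 (−); new bracket [-3, -2.5]
m = -2.75, p(m) = 2.40625 (+); new bracket [-2.75, -2.5]
m = -2.625, p(m) = -0.246094 (−); new bracket [-2.75, -2.625]
m = -2.6875, p(m) = 1.0288 (+); new bracket [-2.6875, -2.625]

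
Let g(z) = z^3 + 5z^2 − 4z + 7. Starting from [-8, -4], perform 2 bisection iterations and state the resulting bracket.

[-6, -5]

m = -6, g(m) = -5 (−); new bracket [-6, -4]
m = -5, g(m) = 27 (+); new bracket [-6, -5]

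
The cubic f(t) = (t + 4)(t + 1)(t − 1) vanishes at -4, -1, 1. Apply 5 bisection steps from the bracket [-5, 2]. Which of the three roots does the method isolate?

m = -1.5, f(m) = 3.125 (+); new bracket [-5, -1.5]
m = -3.25, f(m) = 7.171875 (+); new bracket [-5, -3.25]
m = -4.125, f(m) = -2.001953 (−); new bracket [-4.125, -3.25]
m = -3.6875, f(m) = 3.9368 (+); new bracket [-4.125, -3.6875]
m = -3.90625, f(m) = 1.3368 (+); new bracket [-4.125, -3.90625]

-4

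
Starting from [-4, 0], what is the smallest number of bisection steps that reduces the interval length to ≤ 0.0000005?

Width after n steps is 4/2^n. Need 2^n ≥ 4/0.0000005 = 8000000.
2^22 = 4194304 < 8000000 ≤ 2^23 = 8388608, so n = 23.

23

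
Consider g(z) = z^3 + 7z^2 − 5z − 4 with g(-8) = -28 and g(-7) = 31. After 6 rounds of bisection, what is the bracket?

g(-7.5) = 5.375 > 0, so the root lies in [-8, -7.5]
g(-7.75) = -10.296875 < 0, so the root lies in [-7.75, -7.5]
g(-7.625) = -2.212891 < 0, so the root lies in [-7.625, -7.5]
g(-7.5625) = 1.6423 > 0, so the root lies in [-7.625, -7.5625]
g(-7.59375) = -0.2699 < 0, so the root lies in [-7.59375, -7.5625]
g(-7.578125) = 0.6901 > 0, so the root lies in [-7.59375, -7.578125]

[-7.59375, -7.578125]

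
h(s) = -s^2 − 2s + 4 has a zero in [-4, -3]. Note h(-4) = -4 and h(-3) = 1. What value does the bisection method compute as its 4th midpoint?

midpoint -3.5: h = -1.25 < 0 → [-3.5, -3]
midpoint -3.25: h = -0.0625 < 0 → [-3.25, -3]
midpoint -3.125: h = 0.484375 > 0 → [-3.25, -3.125]
midpoint -3.1875: h = 0.2148 > 0 → [-3.25, -3.1875]

-3.1875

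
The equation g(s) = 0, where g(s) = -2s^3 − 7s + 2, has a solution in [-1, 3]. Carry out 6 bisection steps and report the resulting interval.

g(1) = -7 < 0, so the root lies in [-1, 1]
g(0) = 2 > 0, so the root lies in [0, 1]
g(0.5) = -1.75 < 0, so the root lies in [0, 0.5]
g(0.25) = 0.2188 > 0, so the root lies in [0.25, 0.5]
g(0.375) = -0.7305 < 0, so the root lies in [0.25, 0.375]
g(0.3125) = -0.2485 < 0, so the root lies in [0.25, 0.3125]

[0.25, 0.3125]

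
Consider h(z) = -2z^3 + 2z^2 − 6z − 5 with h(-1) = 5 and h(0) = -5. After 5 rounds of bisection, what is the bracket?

[-0.625, -0.59375]

midpoint -0.5: h = -1.25 < 0 → [-1, -0.5]
midpoint -0.75: h = 1.46875 > 0 → [-0.75, -0.5]
midpoint -0.625: h = 0.019531 > 0 → [-0.625, -0.5]
midpoint -0.5625: h = -0.6362 < 0 → [-0.625, -0.5625]
midpoint -0.59375: h = -0.3138 < 0 → [-0.625, -0.59375]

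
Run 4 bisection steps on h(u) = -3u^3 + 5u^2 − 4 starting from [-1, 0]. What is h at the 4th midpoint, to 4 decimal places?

m = -0.5, h(m) = -2.375 (−); new bracket [-1, -0.5]
m = -0.75, h(m) = 0.078125 (+); new bracket [-0.75, -0.5]
m = -0.625, h(m) = -1.314453 (−); new bracket [-0.75, -0.625]
m = -0.6875, h(m) = -0.6619 (−); new bracket [-0.75, -0.6875]

-0.6619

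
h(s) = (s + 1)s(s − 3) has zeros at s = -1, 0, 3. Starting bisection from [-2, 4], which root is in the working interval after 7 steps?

h(1) = -4 < 0, so the root lies in [1, 4]
h(2.5) = -4.375 < 0, so the root lies in [2.5, 4]
h(3.25) = 3.453125 > 0, so the root lies in [2.5, 3.25]
h(2.875) = -1.3926 < 0, so the root lies in [2.875, 3.25]
h(3.0625) = 0.7776 > 0, so the root lies in [2.875, 3.0625]
h(2.96875) = -0.3682 < 0, so the root lies in [2.96875, 3.0625]
h(3.015625) = 0.1892 > 0, so the root lies in [2.96875, 3.015625]

3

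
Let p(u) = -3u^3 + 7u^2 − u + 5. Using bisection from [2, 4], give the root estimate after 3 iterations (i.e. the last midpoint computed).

midpoint 3: p = -16 < 0 → [2, 3]
midpoint 2.5: p = -0.625 < 0 → [2, 2.5]
midpoint 2.25: p = 4.015625 > 0 → [2.25, 2.5]

2.25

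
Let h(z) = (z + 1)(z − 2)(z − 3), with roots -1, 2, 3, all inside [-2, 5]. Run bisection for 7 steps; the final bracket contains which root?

-1

h(1.5) = 1.875 > 0, so the root lies in [-2, 1.5]
h(-0.25) = 5.484375 > 0, so the root lies in [-2, -0.25]
h(-1.125) = -1.611328 < 0, so the root lies in [-1.125, -0.25]
h(-0.6875) = 3.0969 > 0, so the root lies in [-1.125, -0.6875]
h(-0.90625) = 1.0643 > 0, so the root lies in [-1.125, -0.90625]
h(-1.015625) = -0.1892 < 0, so the root lies in [-1.015625, -0.90625]
h(-0.9609375) = 0.4581 > 0, so the root lies in [-1.015625, -0.9609375]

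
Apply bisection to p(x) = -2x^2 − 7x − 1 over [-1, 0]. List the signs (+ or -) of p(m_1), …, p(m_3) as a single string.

++-

midpoint -0.5: p = 2 > 0 → [-0.5, 0]
midpoint -0.25: p = 0.625 > 0 → [-0.25, 0]
midpoint -0.125: p = -0.15625 < 0 → [-0.25, -0.125]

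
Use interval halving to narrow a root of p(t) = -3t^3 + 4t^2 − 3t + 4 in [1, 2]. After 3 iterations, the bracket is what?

t = 1.5 gives p = -1.625, negative; keep [1, 1.5]
t = 1.25 gives p = 0.640625, positive; keep [1.25, 1.5]
t = 1.375 gives p = -0.361328, negative; keep [1.25, 1.375]

[1.25, 1.375]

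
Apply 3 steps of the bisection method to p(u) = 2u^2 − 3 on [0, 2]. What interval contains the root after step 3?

p(1) = -1 < 0, so the root lies in [1, 2]
p(1.5) = 1.5 > 0, so the root lies in [1, 1.5]
p(1.25) = 0.125 > 0, so the root lies in [1, 1.25]

[1, 1.25]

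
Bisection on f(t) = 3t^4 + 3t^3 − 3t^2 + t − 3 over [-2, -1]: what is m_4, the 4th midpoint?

-1.8125

f(-1.5) = -6.1875 < 0, so the root lies in [-2, -1.5]
f(-1.75) = -1.878906 < 0, so the root lies in [-2, -1.75]
f(-1.875) = 1.881592 > 0, so the root lies in [-1.875, -1.75]
f(-1.8125) = -0.1543 < 0, so the root lies in [-1.875, -1.8125]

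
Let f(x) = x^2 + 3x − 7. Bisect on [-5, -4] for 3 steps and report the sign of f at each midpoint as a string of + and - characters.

midpoint -4.5: f = -0.25 < 0 → [-5, -4.5]
midpoint -4.75: f = 1.3125 > 0 → [-4.75, -4.5]
midpoint -4.625: f = 0.515625 > 0 → [-4.625, -4.5]

-++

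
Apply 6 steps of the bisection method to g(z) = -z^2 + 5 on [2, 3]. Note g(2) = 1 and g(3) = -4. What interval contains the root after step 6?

g(2.5) = -1.25 < 0, so the root lies in [2, 2.5]
g(2.25) = -0.0625 < 0, so the root lies in [2, 2.25]
g(2.125) = 0.484375 > 0, so the root lies in [2.125, 2.25]
g(2.1875) = 0.2148 > 0, so the root lies in [2.1875, 2.25]
g(2.21875) = 0.0771 > 0, so the root lies in [2.21875, 2.25]
g(2.234375) = 0.0076 > 0, so the root lies in [2.234375, 2.25]

[2.234375, 2.25]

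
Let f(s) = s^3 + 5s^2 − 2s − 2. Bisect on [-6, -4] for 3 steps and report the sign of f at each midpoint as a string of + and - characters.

s = -5 gives f = 8, positive; keep [-6, -5]
s = -5.5 gives f = -6.125, negative; keep [-5.5, -5]
s = -5.25 gives f = 1.609375, positive; keep [-5.5, -5.25]

+-+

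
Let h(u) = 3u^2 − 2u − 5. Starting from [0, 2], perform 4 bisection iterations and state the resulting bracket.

u = 1 gives h = -4, negative; keep [1, 2]
u = 1.5 gives h = -1.25, negative; keep [1.5, 2]
u = 1.75 gives h = 0.6875, positive; keep [1.5, 1.75]
u = 1.625 gives h = -0.3281, negative; keep [1.625, 1.75]

[1.625, 1.75]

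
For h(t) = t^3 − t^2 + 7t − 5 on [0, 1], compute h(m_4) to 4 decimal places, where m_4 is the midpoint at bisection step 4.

m = 0.5, h(m) = -1.625 (−); new bracket [0.5, 1]
m = 0.75, h(m) = 0.109375 (+); new bracket [0.5, 0.75]
m = 0.625, h(m) = -0.771484 (−); new bracket [0.625, 0.75]
m = 0.6875, h(m) = -0.3352 (−); new bracket [0.6875, 0.75]

-0.3352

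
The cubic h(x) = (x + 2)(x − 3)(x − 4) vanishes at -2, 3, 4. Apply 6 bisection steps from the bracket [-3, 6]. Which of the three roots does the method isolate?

-2

x = 1.5 gives h = 13.125, positive; keep [-3, 1.5]
x = -0.75 gives h = 22.265625, positive; keep [-3, -0.75]
x = -1.875 gives h = 3.580078, positive; keep [-3, -1.875]
x = -2.4375 gives h = -15.3142, negative; keep [-2.4375, -1.875]
x = -2.15625 gives h = -4.9599, negative; keep [-2.15625, -1.875]
x = -2.015625 gives h = -0.4714, negative; keep [-2.015625, -1.875]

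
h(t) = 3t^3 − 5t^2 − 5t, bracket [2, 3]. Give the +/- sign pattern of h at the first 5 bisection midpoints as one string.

+-+--

midpoint 2.5: h = 3.125 > 0 → [2, 2.5]
midpoint 2.25: h = -2.390625 < 0 → [2.25, 2.5]
midpoint 2.375: h = 0.111328 > 0 → [2.25, 2.375]
midpoint 2.3125: h = -1.2014 < 0 → [2.3125, 2.375]
midpoint 2.34375: h = -0.5608 < 0 → [2.34375, 2.375]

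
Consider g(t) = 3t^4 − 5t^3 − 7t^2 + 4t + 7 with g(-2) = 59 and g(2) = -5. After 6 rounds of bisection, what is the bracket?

m = 0, g(m) = 7 (+); new bracket [0, 2]
m = 1, g(m) = 2 (+); new bracket [1, 2]
m = 1.5, g(m) = -4.4375 (−); new bracket [1, 1.5]
m = 1.25, g(m) = -1.3789 (−); new bracket [1, 1.25]
m = 1.125, g(m) = 0.3269 (+); new bracket [1.125, 1.25]
m = 1.1875, g(m) = -0.5283 (−); new bracket [1.125, 1.1875]

[1.125, 1.1875]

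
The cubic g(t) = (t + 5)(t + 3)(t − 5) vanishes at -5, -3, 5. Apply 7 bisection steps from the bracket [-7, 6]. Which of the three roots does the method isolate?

midpoint -0.5: g = -61.875 < 0 → [-0.5, 6]
midpoint 2.75: g = -100.265625 < 0 → [2.75, 6]
midpoint 4.375: g = -43.212891 < 0 → [4.375, 6]
midpoint 5.1875: g = 15.6394 > 0 → [4.375, 5.1875]
midpoint 4.78125: g = -16.6491 < 0 → [4.78125, 5.1875]
midpoint 4.984375: g = -1.2456 < 0 → [4.984375, 5.1875]
midpoint 5.0859375: g = 7.0086 > 0 → [4.984375, 5.0859375]

5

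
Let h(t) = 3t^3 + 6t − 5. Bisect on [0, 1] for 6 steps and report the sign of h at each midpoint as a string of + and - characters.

-+-+--

h(0.5) = -1.625 < 0, so the root lies in [0.5, 1]
h(0.75) = 0.765625 > 0, so the root lies in [0.5, 0.75]
h(0.625) = -0.517578 < 0, so the root lies in [0.625, 0.75]
h(0.6875) = 0.0999 > 0, so the root lies in [0.625, 0.6875]
h(0.65625) = -0.2146 < 0, so the root lies in [0.65625, 0.6875]
h(0.671875) = -0.0589 < 0, so the root lies in [0.671875, 0.6875]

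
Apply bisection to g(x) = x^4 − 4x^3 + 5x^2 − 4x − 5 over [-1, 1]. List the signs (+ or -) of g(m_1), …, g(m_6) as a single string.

midpoint 0: g = -5 < 0 → [-1, 0]
midpoint -0.5: g = -1.1875 < 0 → [-1, -0.5]
midpoint -0.75: g = 2.816406 > 0 → [-0.75, -0.5]
midpoint -0.625: g = 0.5823 > 0 → [-0.625, -0.5]
midpoint -0.5625: g = -0.3559 < 0 → [-0.625, -0.5625]
midpoint -0.59375: g = 0.0993 > 0 → [-0.59375, -0.5625]

--++-+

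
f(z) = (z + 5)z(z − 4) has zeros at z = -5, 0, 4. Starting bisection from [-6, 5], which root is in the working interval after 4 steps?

-5

midpoint -0.5: f = 10.125 > 0 → [-6, -0.5]
midpoint -3.25: f = 41.234375 > 0 → [-6, -3.25]
midpoint -4.625: f = 14.958984 > 0 → [-6, -4.625]
midpoint -5.3125: f = -15.4602 < 0 → [-5.3125, -4.625]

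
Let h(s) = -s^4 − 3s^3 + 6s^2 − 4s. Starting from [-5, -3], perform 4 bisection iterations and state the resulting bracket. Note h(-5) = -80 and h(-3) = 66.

s = -4 gives h = 48, positive; keep [-5, -4]
s = -4.5 gives h = 2.8125, positive; keep [-5, -4.5]
s = -4.75 gives h = -33.175781, negative; keep [-4.75, -4.5]
s = -4.625 gives h = -13.9202, negative; keep [-4.625, -4.5]

[-4.625, -4.5]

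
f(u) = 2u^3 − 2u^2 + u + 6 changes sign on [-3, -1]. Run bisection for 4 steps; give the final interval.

[-1.125, -1]

u = -2 gives f = -20, negative; keep [-2, -1]
u = -1.5 gives f = -6.75, negative; keep [-1.5, -1]
u = -1.25 gives f = -2.28125, negative; keep [-1.25, -1]
u = -1.125 gives f = -0.5039, negative; keep [-1.125, -1]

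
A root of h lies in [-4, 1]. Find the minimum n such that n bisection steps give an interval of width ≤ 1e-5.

19

Width after n steps is 5/2^n. Need 2^n ≥ 5/1e-5 = 500000.
2^18 = 262144 < 500000 ≤ 2^19 = 524288, so n = 19.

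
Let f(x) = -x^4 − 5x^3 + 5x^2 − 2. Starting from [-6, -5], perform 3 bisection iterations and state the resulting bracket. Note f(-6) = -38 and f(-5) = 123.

[-5.875, -5.75]

f(-5.5) = 66.0625 > 0, so the root lies in [-6, -5.5]
f(-5.75) = 20.730469 > 0, so the root lies in [-6, -5.75]
f(-5.875) = -6.85376 < 0, so the root lies in [-5.875, -5.75]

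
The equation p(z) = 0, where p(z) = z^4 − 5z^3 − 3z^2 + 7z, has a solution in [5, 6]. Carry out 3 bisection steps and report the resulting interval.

[5.25, 5.375]

p(5.5) = 30.9375 > 0, so the root lies in [5, 5.5]
p(5.25) = -9.761719 < 0, so the root lies in [5.25, 5.5]
p(5.375) = 9.185791 > 0, so the root lies in [5.25, 5.375]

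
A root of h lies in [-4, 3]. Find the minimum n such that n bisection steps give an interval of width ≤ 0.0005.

Width after n steps is 7/2^n. Need 2^n ≥ 7/0.0005 = 14000.
2^13 = 8192 < 14000 ≤ 2^14 = 16384, so n = 14.

14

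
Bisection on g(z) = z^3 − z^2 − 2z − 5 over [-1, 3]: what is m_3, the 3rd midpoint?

2.5

m = 1, g(m) = -7 (−); new bracket [1, 3]
m = 2, g(m) = -5 (−); new bracket [2, 3]
m = 2.5, g(m) = -0.625 (−); new bracket [2.5, 3]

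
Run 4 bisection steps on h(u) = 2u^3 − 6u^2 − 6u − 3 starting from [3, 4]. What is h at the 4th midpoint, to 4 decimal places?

midpoint 3.5: h = -11.75 < 0 → [3.5, 4]
midpoint 3.75: h = -4.40625 < 0 → [3.75, 4]
midpoint 3.875: h = 0.027344 > 0 → [3.75, 3.875]
midpoint 3.8125: h = -2.2554 < 0 → [3.8125, 3.875]

-2.2554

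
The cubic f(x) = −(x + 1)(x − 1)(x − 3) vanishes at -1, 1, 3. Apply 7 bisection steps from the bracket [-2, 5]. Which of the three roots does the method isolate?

m = 1.5, f(m) = 1.875 (+); new bracket [1.5, 5]
m = 3.25, f(m) = -2.390625 (−); new bracket [1.5, 3.25]
m = 2.375, f(m) = 2.900391 (+); new bracket [2.375, 3.25]
m = 2.8125, f(m) = 1.2957 (+); new bracket [2.8125, 3.25]
m = 3.03125, f(m) = -0.2559 (−); new bracket [2.8125, 3.03125]
m = 2.921875, f(m) = 0.5889 (+); new bracket [2.921875, 3.03125]
m = 2.9765625, f(m) = 0.1842 (+); new bracket [2.9765625, 3.03125]

3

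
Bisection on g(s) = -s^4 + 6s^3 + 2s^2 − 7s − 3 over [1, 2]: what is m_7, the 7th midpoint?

m = 1.5, g(m) = 6.1875 (+); new bracket [1, 1.5]
m = 1.25, g(m) = 0.652344 (+); new bracket [1, 1.25]
m = 1.125, g(m) = -1.402588 (−); new bracket [1.125, 1.25]
m = 1.1875, g(m) = -0.4334 (−); new bracket [1.1875, 1.25]
m = 1.21875, g(m) = 0.0948 (+); new bracket [1.1875, 1.21875]
m = 1.203125, g(m) = -0.1729 (−); new bracket [1.203125, 1.21875]
m = 1.2109375, g(m) = -0.04 (−); new bracket [1.2109375, 1.21875]

1.2109375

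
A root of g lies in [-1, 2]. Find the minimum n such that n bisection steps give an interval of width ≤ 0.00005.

Width after n steps is 3/2^n. Need 2^n ≥ 3/0.00005 = 60000.
2^15 = 32768 < 60000 ≤ 2^16 = 65536, so n = 16.

16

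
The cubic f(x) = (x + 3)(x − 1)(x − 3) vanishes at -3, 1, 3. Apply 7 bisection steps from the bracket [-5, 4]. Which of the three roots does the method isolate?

-3

midpoint -0.5: f = 13.125 > 0 → [-5, -0.5]
midpoint -2.75: f = 5.390625 > 0 → [-5, -2.75]
midpoint -3.875: f = -29.326172 < 0 → [-3.875, -2.75]
midpoint -3.3125: f = -8.5071 < 0 → [-3.3125, -2.75]
midpoint -3.03125: f = -0.7598 < 0 → [-3.03125, -2.75]
midpoint -2.890625: f = 2.5067 > 0 → [-3.03125, -2.890625]
midpoint -2.9609375: f = 0.9223 > 0 → [-3.03125, -2.9609375]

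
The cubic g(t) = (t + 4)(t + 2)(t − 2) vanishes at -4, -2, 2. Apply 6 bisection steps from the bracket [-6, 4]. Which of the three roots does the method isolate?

2

midpoint -1: g = -9 < 0 → [-1, 4]
midpoint 1.5: g = -9.625 < 0 → [1.5, 4]
midpoint 2.75: g = 24.046875 > 0 → [1.5, 2.75]
midpoint 2.125: g = 3.1582 > 0 → [1.5, 2.125]
midpoint 1.8125: g = -4.155 < 0 → [1.8125, 2.125]
midpoint 1.96875: g = -0.7403 < 0 → [1.96875, 2.125]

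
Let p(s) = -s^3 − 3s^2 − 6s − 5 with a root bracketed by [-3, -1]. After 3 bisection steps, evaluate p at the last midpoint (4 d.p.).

m = -2, p(m) = 3 (+); new bracket [-2, -1]
m = -1.5, p(m) = 0.625 (+); new bracket [-1.5, -1]
m = -1.25, p(m) = -0.234375 (−); new bracket [-1.5, -1.25]

-0.2344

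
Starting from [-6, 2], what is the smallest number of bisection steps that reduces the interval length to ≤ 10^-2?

10

Width after n steps is 8/2^n. Need 2^n ≥ 8/10^-2 = 800.
2^9 = 512 < 800 ≤ 2^10 = 1024, so n = 10.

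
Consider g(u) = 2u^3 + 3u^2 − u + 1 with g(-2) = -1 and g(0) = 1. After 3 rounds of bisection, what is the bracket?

[-2, -1.75]

m = -1, g(m) = 3 (+); new bracket [-2, -1]
m = -1.5, g(m) = 2.5 (+); new bracket [-2, -1.5]
m = -1.75, g(m) = 1.21875 (+); new bracket [-2, -1.75]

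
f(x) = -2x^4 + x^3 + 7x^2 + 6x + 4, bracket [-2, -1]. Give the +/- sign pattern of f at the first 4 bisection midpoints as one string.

f(-1.5) = -2.75 < 0, so the root lies in [-1.5, -1]
f(-1.25) = 0.601562 > 0, so the root lies in [-1.5, -1.25]
f(-1.375) = -0.76416 < 0, so the root lies in [-1.375, -1.25]
f(-1.3125) = -0.0125 < 0, so the root lies in [-1.3125, -1.25]

-+--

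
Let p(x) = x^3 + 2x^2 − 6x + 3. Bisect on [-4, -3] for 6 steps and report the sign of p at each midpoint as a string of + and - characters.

midpoint -3.5: p = 5.625 > 0 → [-4, -3.5]
midpoint -3.75: p = 0.890625 > 0 → [-4, -3.75]
midpoint -3.875: p = -1.904297 < 0 → [-3.875, -3.75]
midpoint -3.8125: p = -0.47 < 0 → [-3.8125, -3.75]
midpoint -3.78125: p = 0.2195 > 0 → [-3.8125, -3.78125]
midpoint -3.796875: p = -0.123 < 0 → [-3.796875, -3.78125]

++--+-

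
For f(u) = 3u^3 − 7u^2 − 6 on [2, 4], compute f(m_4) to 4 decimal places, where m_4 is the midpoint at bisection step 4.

u = 3 gives f = 12, positive; keep [2, 3]
u = 2.5 gives f = -2.875, negative; keep [2.5, 3]
u = 2.75 gives f = 3.453125, positive; keep [2.5, 2.75]
u = 2.625 gives f = 0.0293, positive; keep [2.5, 2.625]

0.0293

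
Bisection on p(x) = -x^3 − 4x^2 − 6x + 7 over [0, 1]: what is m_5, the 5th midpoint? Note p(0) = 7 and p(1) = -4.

0.71875

p(0.5) = 2.875 > 0, so the root lies in [0.5, 1]
p(0.75) = -0.171875 < 0, so the root lies in [0.5, 0.75]
p(0.625) = 1.443359 > 0, so the root lies in [0.625, 0.75]
p(0.6875) = 0.6594 > 0, so the root lies in [0.6875, 0.75]
p(0.71875) = 0.2498 > 0, so the root lies in [0.71875, 0.75]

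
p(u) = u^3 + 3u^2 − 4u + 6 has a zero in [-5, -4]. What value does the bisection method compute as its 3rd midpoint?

u = -4.5 gives p = -6.375, negative; keep [-4.5, -4]
u = -4.25 gives p = 0.421875, positive; keep [-4.5, -4.25]
u = -4.375 gives p = -2.818359, negative; keep [-4.375, -4.25]

-4.375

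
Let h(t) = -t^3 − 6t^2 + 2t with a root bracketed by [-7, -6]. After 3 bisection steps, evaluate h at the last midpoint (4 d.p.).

h(-6.5) = 8.125 > 0, so the root lies in [-6.5, -6]
h(-6.25) = -2.734375 < 0, so the root lies in [-6.5, -6.25]
h(-6.375) = 2.490234 > 0, so the root lies in [-6.375, -6.25]

2.4902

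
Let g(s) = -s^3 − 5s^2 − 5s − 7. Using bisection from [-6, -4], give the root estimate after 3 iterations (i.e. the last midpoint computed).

-4.25

midpoint -5: g = 18 > 0 → [-5, -4]
midpoint -4.5: g = 5.375 > 0 → [-4.5, -4]
midpoint -4.25: g = 0.703125 > 0 → [-4.25, -4]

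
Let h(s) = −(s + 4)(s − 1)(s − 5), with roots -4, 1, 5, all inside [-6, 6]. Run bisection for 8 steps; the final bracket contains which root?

-4

s = 0 gives h = -20, negative; keep [-6, 0]
s = -3 gives h = -32, negative; keep [-6, -3]
s = -4.5 gives h = 26.125, positive; keep [-4.5, -3]
s = -3.75 gives h = -10.3906, negative; keep [-4.5, -3.75]
s = -4.125 gives h = 5.8457, positive; keep [-4.125, -3.75]
s = -3.9375 gives h = -2.7581, negative; keep [-4.125, -3.9375]
s = -4.03125 gives h = 1.42, positive; keep [-4.03125, -3.9375]
s = -3.984375 gives h = -0.6997, negative; keep [-4.03125, -3.984375]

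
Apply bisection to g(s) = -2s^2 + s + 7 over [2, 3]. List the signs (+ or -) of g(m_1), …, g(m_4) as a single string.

--+-

midpoint 2.5: g = -3 < 0 → [2, 2.5]
midpoint 2.25: g = -0.875 < 0 → [2, 2.25]
midpoint 2.125: g = 0.09375 > 0 → [2.125, 2.25]
midpoint 2.1875: g = -0.3828 < 0 → [2.125, 2.1875]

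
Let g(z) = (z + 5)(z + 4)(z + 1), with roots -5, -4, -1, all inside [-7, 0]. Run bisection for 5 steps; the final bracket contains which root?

m = -3.5, g(m) = -1.875 (−); new bracket [-3.5, 0]
m = -1.75, g(m) = -5.484375 (−); new bracket [-1.75, 0]
m = -0.875, g(m) = 1.611328 (+); new bracket [-1.75, -0.875]
m = -1.3125, g(m) = -3.0969 (−); new bracket [-1.3125, -0.875]
m = -1.09375, g(m) = -1.0643 (−); new bracket [-1.09375, -0.875]

-1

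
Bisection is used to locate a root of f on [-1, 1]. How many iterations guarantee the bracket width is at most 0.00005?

Width after n steps is 2/2^n. Need 2^n ≥ 2/0.00005 = 40000.
2^15 = 32768 < 40000 ≤ 2^16 = 65536, so n = 16.

16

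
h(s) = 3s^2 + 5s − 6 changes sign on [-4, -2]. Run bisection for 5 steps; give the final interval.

[-2.5, -2.4375]

midpoint -3: h = 6 > 0 → [-3, -2]
midpoint -2.5: h = 0.25 > 0 → [-2.5, -2]
midpoint -2.25: h = -2.0625 < 0 → [-2.5, -2.25]
midpoint -2.375: h = -0.9531 < 0 → [-2.5, -2.375]
midpoint -2.4375: h = -0.3633 < 0 → [-2.5, -2.4375]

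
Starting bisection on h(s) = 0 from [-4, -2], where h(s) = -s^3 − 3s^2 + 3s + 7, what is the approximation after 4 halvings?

midpoint -3: h = -2 < 0 → [-4, -3]
midpoint -3.5: h = 2.625 > 0 → [-3.5, -3]
midpoint -3.25: h = -0.109375 < 0 → [-3.5, -3.25]
midpoint -3.375: h = 1.1465 > 0 → [-3.375, -3.25]

-3.375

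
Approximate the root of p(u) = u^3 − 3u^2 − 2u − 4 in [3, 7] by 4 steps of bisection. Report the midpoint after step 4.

3.75

u = 5 gives p = 36, positive; keep [3, 5]
u = 4 gives p = 4, positive; keep [3, 4]
u = 3.5 gives p = -4.875, negative; keep [3.5, 4]
u = 3.75 gives p = -0.9531, negative; keep [3.75, 4]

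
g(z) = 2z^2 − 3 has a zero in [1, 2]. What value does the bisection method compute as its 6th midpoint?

midpoint 1.5: g = 1.5 > 0 → [1, 1.5]
midpoint 1.25: g = 0.125 > 0 → [1, 1.25]
midpoint 1.125: g = -0.46875 < 0 → [1.125, 1.25]
midpoint 1.1875: g = -0.1797 < 0 → [1.1875, 1.25]
midpoint 1.21875: g = -0.0293 < 0 → [1.21875, 1.25]
midpoint 1.234375: g = 0.0474 > 0 → [1.21875, 1.234375]

1.234375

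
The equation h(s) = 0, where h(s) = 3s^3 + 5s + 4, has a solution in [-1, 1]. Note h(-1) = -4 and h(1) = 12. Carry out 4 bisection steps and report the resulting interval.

[-0.75, -0.625]

m = 0, h(m) = 4 (+); new bracket [-1, 0]
m = -0.5, h(m) = 1.125 (+); new bracket [-1, -0.5]
m = -0.75, h(m) = -1.015625 (−); new bracket [-0.75, -0.5]
m = -0.625, h(m) = 0.1426 (+); new bracket [-0.75, -0.625]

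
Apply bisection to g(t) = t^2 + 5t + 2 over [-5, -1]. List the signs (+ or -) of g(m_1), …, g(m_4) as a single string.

g(-3) = -4 < 0, so the root lies in [-5, -3]
g(-4) = -2 < 0, so the root lies in [-5, -4]
g(-4.5) = -0.25 < 0, so the root lies in [-5, -4.5]
g(-4.75) = 0.8125 > 0, so the root lies in [-4.75, -4.5]

---+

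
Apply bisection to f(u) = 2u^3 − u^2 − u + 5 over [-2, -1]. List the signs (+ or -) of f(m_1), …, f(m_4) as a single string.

f(-1.5) = -2.5 < 0, so the root lies in [-1.5, -1]
f(-1.25) = 0.78125 > 0, so the root lies in [-1.5, -1.25]
f(-1.375) = -0.714844 < 0, so the root lies in [-1.375, -1.25]
f(-1.3125) = 0.0679 > 0, so the root lies in [-1.375, -1.3125]

-+-+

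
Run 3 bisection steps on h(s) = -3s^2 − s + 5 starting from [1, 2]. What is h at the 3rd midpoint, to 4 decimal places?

0.0781

h(1.5) = -3.25 < 0, so the root lies in [1, 1.5]
h(1.25) = -0.9375 < 0, so the root lies in [1, 1.25]
h(1.125) = 0.078125 > 0, so the root lies in [1.125, 1.25]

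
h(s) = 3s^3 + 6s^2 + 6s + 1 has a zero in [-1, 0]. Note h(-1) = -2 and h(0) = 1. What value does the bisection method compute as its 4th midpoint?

-0.1875

s = -0.5 gives h = -0.875, negative; keep [-0.5, 0]
s = -0.25 gives h = -0.171875, negative; keep [-0.25, 0]
s = -0.125 gives h = 0.337891, positive; keep [-0.25, -0.125]
s = -0.1875 gives h = 0.0662, positive; keep [-0.25, -0.1875]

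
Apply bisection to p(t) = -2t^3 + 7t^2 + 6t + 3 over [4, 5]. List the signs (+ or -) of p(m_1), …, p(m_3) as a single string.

-+-

p(4.5) = -10.5 < 0, so the root lies in [4, 4.5]
p(4.25) = 1.40625 > 0, so the root lies in [4.25, 4.5]
p(4.375) = -4.246094 < 0, so the root lies in [4.25, 4.375]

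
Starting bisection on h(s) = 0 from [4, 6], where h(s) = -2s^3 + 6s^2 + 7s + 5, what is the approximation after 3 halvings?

4.25

s = 5 gives h = -60, negative; keep [4, 5]
s = 4.5 gives h = -24.25, negative; keep [4, 4.5]
s = 4.25 gives h = -10.40625, negative; keep [4, 4.25]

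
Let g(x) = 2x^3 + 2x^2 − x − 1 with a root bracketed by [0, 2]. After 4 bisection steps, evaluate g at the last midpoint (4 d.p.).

-0.3555

midpoint 1: g = 2 > 0 → [0, 1]
midpoint 0.5: g = -0.75 < 0 → [0.5, 1]
midpoint 0.75: g = 0.21875 > 0 → [0.5, 0.75]
midpoint 0.625: g = -0.3555 < 0 → [0.625, 0.75]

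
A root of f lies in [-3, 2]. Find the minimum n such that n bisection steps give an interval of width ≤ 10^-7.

Width after n steps is 5/2^n. Need 2^n ≥ 5/10^-7 = 50000000.
2^25 = 33554432 < 50000000 ≤ 2^26 = 67108864, so n = 26.

26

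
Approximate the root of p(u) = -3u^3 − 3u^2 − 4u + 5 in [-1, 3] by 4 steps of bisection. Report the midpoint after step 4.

m = 1, p(m) = -5 (−); new bracket [-1, 1]
m = 0, p(m) = 5 (+); new bracket [0, 1]
m = 0.5, p(m) = 1.875 (+); new bracket [0.5, 1]
m = 0.75, p(m) = -0.9531 (−); new bracket [0.5, 0.75]

0.75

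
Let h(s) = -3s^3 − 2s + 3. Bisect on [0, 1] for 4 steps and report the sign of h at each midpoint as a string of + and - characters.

s = 0.5 gives h = 1.625, positive; keep [0.5, 1]
s = 0.75 gives h = 0.234375, positive; keep [0.75, 1]
s = 0.875 gives h = -0.759766, negative; keep [0.75, 0.875]
s = 0.8125 gives h = -0.2341, negative; keep [0.75, 0.8125]

++--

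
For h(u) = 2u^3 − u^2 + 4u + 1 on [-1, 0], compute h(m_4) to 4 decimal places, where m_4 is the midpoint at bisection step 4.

h(-0.5) = -1.5 < 0, so the root lies in [-0.5, 0]
h(-0.25) = -0.09375 < 0, so the root lies in [-0.25, 0]
h(-0.125) = 0.480469 > 0, so the root lies in [-0.25, -0.125]
h(-0.1875) = 0.2017 > 0, so the root lies in [-0.25, -0.1875]

0.2017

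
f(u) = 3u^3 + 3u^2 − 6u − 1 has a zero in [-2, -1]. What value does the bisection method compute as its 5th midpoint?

f(-1.5) = 4.625 > 0, so the root lies in [-2, -1.5]
f(-1.75) = 2.609375 > 0, so the root lies in [-2, -1.75]
f(-1.875) = 1.021484 > 0, so the root lies in [-2, -1.875]
f(-1.9375) = 0.0671 > 0, so the root lies in [-2, -1.9375]
f(-1.96875) = -0.4521 < 0, so the root lies in [-1.96875, -1.9375]

-1.96875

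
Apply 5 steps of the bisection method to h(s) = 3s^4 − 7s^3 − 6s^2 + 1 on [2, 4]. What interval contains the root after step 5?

[2.9375, 3]

h(3) = 1 > 0, so the root lies in [2, 3]
h(2.5) = -28.6875 < 0, so the root lies in [2.5, 3]
h(2.75) = -18.378906 < 0, so the root lies in [2.75, 3]
h(2.875) = -9.9778 < 0, so the root lies in [2.875, 3]
h(2.9375) = -4.8313 < 0, so the root lies in [2.9375, 3]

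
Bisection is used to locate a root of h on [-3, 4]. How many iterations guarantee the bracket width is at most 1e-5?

20

Width after n steps is 7/2^n. Need 2^n ≥ 7/1e-5 = 700000.
2^19 = 524288 < 700000 ≤ 2^20 = 1048576, so n = 20.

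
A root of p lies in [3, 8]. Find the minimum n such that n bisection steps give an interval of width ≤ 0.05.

Width after n steps is 5/2^n. Need 2^n ≥ 5/0.05 = 100.
2^6 = 64 < 100 ≤ 2^7 = 128, so n = 7.

7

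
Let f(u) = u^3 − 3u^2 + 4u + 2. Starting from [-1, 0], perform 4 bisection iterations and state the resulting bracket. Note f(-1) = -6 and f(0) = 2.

[-0.4375, -0.375]

u = -0.5 gives f = -0.875, negative; keep [-0.5, 0]
u = -0.25 gives f = 0.796875, positive; keep [-0.5, -0.25]
u = -0.375 gives f = 0.025391, positive; keep [-0.5, -0.375]
u = -0.4375 gives f = -0.408, negative; keep [-0.4375, -0.375]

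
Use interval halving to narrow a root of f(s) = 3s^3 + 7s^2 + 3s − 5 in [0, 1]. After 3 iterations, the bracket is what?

[0.5, 0.625]

s = 0.5 gives f = -1.375, negative; keep [0.5, 1]
s = 0.75 gives f = 2.453125, positive; keep [0.5, 0.75]
s = 0.625 gives f = 0.341797, positive; keep [0.5, 0.625]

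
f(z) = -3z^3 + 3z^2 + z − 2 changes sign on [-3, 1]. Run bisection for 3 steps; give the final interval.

midpoint -1: f = 3 > 0 → [-1, 1]
midpoint 0: f = -2 < 0 → [-1, 0]
midpoint -0.5: f = -1.375 < 0 → [-1, -0.5]

[-1, -0.5]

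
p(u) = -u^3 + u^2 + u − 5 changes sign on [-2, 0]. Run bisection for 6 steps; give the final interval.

[-1.625, -1.59375]

u = -1 gives p = -4, negative; keep [-2, -1]
u = -1.5 gives p = -0.875, negative; keep [-2, -1.5]
u = -1.75 gives p = 1.671875, positive; keep [-1.75, -1.5]
u = -1.625 gives p = 0.3066, positive; keep [-1.625, -1.5]
u = -1.5625 gives p = -0.3064, negative; keep [-1.625, -1.5625]
u = -1.59375 gives p = -0.0055, negative; keep [-1.625, -1.59375]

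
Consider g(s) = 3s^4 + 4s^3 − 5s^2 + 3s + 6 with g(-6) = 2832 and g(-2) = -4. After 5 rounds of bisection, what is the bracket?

[-2.25, -2.125]

m = -4, g(m) = 426 (+); new bracket [-4, -2]
m = -3, g(m) = 87 (+); new bracket [-3, -2]
m = -2.5, g(m) = 21.9375 (+); new bracket [-2.5, -2]
m = -2.25, g(m) = 5.2617 (+); new bracket [-2.25, -2]
m = -2.125, g(m) = -0.1633 (−); new bracket [-2.25, -2.125]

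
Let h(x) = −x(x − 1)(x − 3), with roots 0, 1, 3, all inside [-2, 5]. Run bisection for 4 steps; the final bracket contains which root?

midpoint 1.5: h = 1.125 > 0 → [1.5, 5]
midpoint 3.25: h = -1.828125 < 0 → [1.5, 3.25]
midpoint 2.375: h = 2.041016 > 0 → [2.375, 3.25]
midpoint 2.8125: h = 0.9558 > 0 → [2.8125, 3.25]

3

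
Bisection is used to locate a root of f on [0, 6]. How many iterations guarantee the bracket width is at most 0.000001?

Width after n steps is 6/2^n. Need 2^n ≥ 6/0.000001 = 6000000.
2^22 = 4194304 < 6000000 ≤ 2^23 = 8388608, so n = 23.

23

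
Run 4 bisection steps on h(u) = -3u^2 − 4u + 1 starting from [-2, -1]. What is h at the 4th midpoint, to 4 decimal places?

m = -1.5, h(m) = 0.25 (+); new bracket [-2, -1.5]
m = -1.75, h(m) = -1.1875 (−); new bracket [-1.75, -1.5]
m = -1.625, h(m) = -0.421875 (−); new bracket [-1.625, -1.5]
m = -1.5625, h(m) = -0.0742 (−); new bracket [-1.5625, -1.5]

-0.0742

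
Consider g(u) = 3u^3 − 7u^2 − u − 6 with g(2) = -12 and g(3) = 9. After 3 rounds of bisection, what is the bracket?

m = 2.5, g(m) = -5.375 (−); new bracket [2.5, 3]
m = 2.75, g(m) = 0.703125 (+); new bracket [2.5, 2.75]
m = 2.625, g(m) = -2.595703 (−); new bracket [2.625, 2.75]

[2.625, 2.75]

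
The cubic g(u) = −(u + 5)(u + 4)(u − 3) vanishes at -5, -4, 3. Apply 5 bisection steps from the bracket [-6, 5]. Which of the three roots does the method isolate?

3

midpoint -0.5: g = 55.125 > 0 → [-0.5, 5]
midpoint 2.25: g = 33.984375 > 0 → [2.25, 5]
midpoint 3.625: g = -41.103516 < 0 → [2.25, 3.625]
midpoint 2.9375: g = 3.4417 > 0 → [2.9375, 3.625]
midpoint 3.28125: g = -16.9588 < 0 → [2.9375, 3.28125]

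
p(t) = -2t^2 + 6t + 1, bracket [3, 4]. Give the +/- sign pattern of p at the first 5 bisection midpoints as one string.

--+-+

t = 3.5 gives p = -2.5, negative; keep [3, 3.5]
t = 3.25 gives p = -0.625, negative; keep [3, 3.25]
t = 3.125 gives p = 0.21875, positive; keep [3.125, 3.25]
t = 3.1875 gives p = -0.1953, negative; keep [3.125, 3.1875]
t = 3.15625 gives p = 0.0137, positive; keep [3.15625, 3.1875]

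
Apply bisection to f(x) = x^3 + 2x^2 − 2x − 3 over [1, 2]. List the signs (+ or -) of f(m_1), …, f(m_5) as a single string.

x = 1.5 gives f = 1.875, positive; keep [1, 1.5]
x = 1.25 gives f = -0.421875, negative; keep [1.25, 1.5]
x = 1.375 gives f = 0.630859, positive; keep [1.25, 1.375]
x = 1.3125 gives f = 0.0813, positive; keep [1.25, 1.3125]
x = 1.28125 gives f = -0.176, negative; keep [1.28125, 1.3125]

+-++-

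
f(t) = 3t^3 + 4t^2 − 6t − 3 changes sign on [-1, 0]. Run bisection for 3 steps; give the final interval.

[-0.5, -0.375]

f(-0.5) = 0.625 > 0, so the root lies in [-0.5, 0]
f(-0.25) = -1.296875 < 0, so the root lies in [-0.5, -0.25]
f(-0.375) = -0.345703 < 0, so the root lies in [-0.5, -0.375]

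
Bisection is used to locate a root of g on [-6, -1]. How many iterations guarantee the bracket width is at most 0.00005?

Width after n steps is 5/2^n. Need 2^n ≥ 5/0.00005 = 100000.
2^16 = 65536 < 100000 ≤ 2^17 = 131072, so n = 17.

17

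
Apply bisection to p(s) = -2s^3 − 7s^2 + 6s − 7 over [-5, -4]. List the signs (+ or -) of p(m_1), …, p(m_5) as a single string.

+-+--

midpoint -4.5: p = 6.5 > 0 → [-4.5, -4]
midpoint -4.25: p = -5.40625 < 0 → [-4.5, -4.25]
midpoint -4.375: p = 0.246094 > 0 → [-4.375, -4.25]
midpoint -4.3125: p = -2.6538 < 0 → [-4.375, -4.3125]
midpoint -4.34375: p = -1.2225 < 0 → [-4.375, -4.34375]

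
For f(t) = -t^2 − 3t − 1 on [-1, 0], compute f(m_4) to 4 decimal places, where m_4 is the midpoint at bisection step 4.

0.1211

m = -0.5, f(m) = 0.25 (+); new bracket [-0.5, 0]
m = -0.25, f(m) = -0.3125 (−); new bracket [-0.5, -0.25]
m = -0.375, f(m) = -0.015625 (−); new bracket [-0.5, -0.375]
m = -0.4375, f(m) = 0.1211 (+); new bracket [-0.4375, -0.375]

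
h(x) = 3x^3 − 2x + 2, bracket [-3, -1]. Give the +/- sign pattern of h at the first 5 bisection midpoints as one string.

----+

midpoint -2: h = -18 < 0 → [-2, -1]
midpoint -1.5: h = -5.125 < 0 → [-1.5, -1]
midpoint -1.25: h = -1.359375 < 0 → [-1.25, -1]
midpoint -1.125: h = -0.0215 < 0 → [-1.125, -1]
midpoint -1.0625: h = 0.5266 > 0 → [-1.125, -1.0625]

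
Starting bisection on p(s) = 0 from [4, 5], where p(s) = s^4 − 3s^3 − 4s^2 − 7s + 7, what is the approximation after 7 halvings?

4.2421875

midpoint 4.5: p = 31.1875 > 0 → [4, 4.5]
midpoint 4.25: p = 0.957031 > 0 → [4, 4.25]
midpoint 4.125: p = -10.974365 < 0 → [4.125, 4.25]
midpoint 4.1875: p = -5.2568 < 0 → [4.1875, 4.25]
midpoint 4.21875: p = -2.2132 < 0 → [4.21875, 4.25]
midpoint 4.234375: p = -0.6441 < 0 → [4.234375, 4.25]
midpoint 4.2421875: p = 0.1525 > 0 → [4.234375, 4.2421875]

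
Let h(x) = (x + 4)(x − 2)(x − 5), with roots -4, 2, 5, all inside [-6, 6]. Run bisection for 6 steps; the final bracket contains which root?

midpoint 0: h = 40 > 0 → [-6, 0]
midpoint -3: h = 40 > 0 → [-6, -3]
midpoint -4.5: h = -30.875 < 0 → [-4.5, -3]
midpoint -3.75: h = 12.5781 > 0 → [-4.5, -3.75]
midpoint -4.125: h = -6.9863 < 0 → [-4.125, -3.75]
midpoint -3.9375: h = 3.3167 > 0 → [-4.125, -3.9375]

-4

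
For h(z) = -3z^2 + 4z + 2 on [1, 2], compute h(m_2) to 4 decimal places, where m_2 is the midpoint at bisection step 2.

midpoint 1.5: h = 1.25 > 0 → [1.5, 2]
midpoint 1.75: h = -0.1875 < 0 → [1.5, 1.75]

-0.1875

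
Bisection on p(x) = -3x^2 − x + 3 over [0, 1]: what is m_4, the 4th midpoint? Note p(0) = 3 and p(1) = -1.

p(0.5) = 1.75 > 0, so the root lies in [0.5, 1]
p(0.75) = 0.5625 > 0, so the root lies in [0.75, 1]
p(0.875) = -0.171875 < 0, so the root lies in [0.75, 0.875]
p(0.8125) = 0.207 > 0, so the root lies in [0.8125, 0.875]

0.8125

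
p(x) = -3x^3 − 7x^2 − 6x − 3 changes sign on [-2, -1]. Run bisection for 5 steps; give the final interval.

[-1.4375, -1.40625]

p(-1.5) = 0.375 > 0, so the root lies in [-1.5, -1]
p(-1.25) = -0.578125 < 0, so the root lies in [-1.5, -1.25]
p(-1.375) = -0.185547 < 0, so the root lies in [-1.5, -1.375]
p(-1.4375) = 0.0715 > 0, so the root lies in [-1.4375, -1.375]
p(-1.40625) = -0.0625 < 0, so the root lies in [-1.4375, -1.40625]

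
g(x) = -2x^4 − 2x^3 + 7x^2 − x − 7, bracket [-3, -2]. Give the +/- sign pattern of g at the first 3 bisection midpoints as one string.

-+-

midpoint -2.5: g = -7.625 < 0 → [-2.5, -2]
midpoint -2.25: g = 2.210938 > 0 → [-2.5, -2.25]
midpoint -2.375: g = -1.980957 < 0 → [-2.375, -2.25]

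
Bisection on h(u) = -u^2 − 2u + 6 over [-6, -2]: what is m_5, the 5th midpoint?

m = -4, h(m) = -2 (−); new bracket [-4, -2]
m = -3, h(m) = 3 (+); new bracket [-4, -3]
m = -3.5, h(m) = 0.75 (+); new bracket [-4, -3.5]
m = -3.75, h(m) = -0.5625 (−); new bracket [-3.75, -3.5]
m = -3.625, h(m) = 0.1094 (+); new bracket [-3.75, -3.625]

-3.625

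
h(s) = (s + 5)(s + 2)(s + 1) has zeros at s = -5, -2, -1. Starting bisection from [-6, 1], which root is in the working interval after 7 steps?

-5

s = -2.5 gives h = 1.875, positive; keep [-6, -2.5]
s = -4.25 gives h = 5.484375, positive; keep [-6, -4.25]
s = -5.125 gives h = -1.611328, negative; keep [-5.125, -4.25]
s = -4.6875 gives h = 3.0969, positive; keep [-5.125, -4.6875]
s = -4.90625 gives h = 1.0643, positive; keep [-5.125, -4.90625]
s = -5.015625 gives h = -0.1892, negative; keep [-5.015625, -4.90625]
s = -4.9609375 gives h = 0.4581, positive; keep [-5.015625, -4.9609375]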